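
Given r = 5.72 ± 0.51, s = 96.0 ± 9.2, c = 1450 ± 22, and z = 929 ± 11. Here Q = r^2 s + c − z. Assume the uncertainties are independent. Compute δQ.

636

Let p = r^2·s = 3140. δp/p = √((2·δr/r)² + (1·δs/s)²) = √(0.0318 + 0.00918) = 0.202, so δp = 636.
Q = p + c − z: δQ = √(δp² + δc² + δz²) = √(4.04e+05 + 484 + 121) = 636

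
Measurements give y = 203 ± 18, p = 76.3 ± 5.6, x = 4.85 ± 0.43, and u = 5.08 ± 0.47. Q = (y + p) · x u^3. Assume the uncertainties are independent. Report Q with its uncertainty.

Let w = y + p = 279. δw = √(δy² + δp²) = √(324 + 31.4) = 18.9, so δw/w = 0.0675.
Q is then a monomial in w, x, u:
δQ/Q = √((δw/w)² + (1·δx/x)² + (3·δu/u)²) = √(0.00456 + 0.00786 + 0.0770) = 0.299
Q = 1.78e+05, so δQ = 0.299 × 1.78e+05 = 53100.

(1.78 ± 0.531) × 10^5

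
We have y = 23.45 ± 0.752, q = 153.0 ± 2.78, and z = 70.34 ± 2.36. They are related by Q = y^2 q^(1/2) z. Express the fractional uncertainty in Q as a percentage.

7.30%

Each factor contributes (exponent × relative error)² to (δQ/Q)²:
  (2·δy/y)² = (2×0.0321)² = 0.00411;  (½·δq/q)² = (0.5×0.0182)² = 8.25e-05;  (1·δz/z)² = (1×0.0336)² = 0.00113
δQ/Q = √(0.00532) = 0.0730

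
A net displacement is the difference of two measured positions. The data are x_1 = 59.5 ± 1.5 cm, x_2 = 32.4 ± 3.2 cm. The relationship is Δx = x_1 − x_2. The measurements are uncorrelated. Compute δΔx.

3.53 cm

For a sum/difference, combine absolute errors in quadrature:
  (δx_1)² = 2.25;  (δx_2)² = 10.2
δΔx = √(12.5) = 3.53 cm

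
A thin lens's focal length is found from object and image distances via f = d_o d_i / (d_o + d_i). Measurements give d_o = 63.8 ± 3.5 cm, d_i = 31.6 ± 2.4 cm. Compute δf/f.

∂f/∂d_o = (d_i/(d_o+d_i))² = 0.110;  ∂f/∂d_i = (d_o/(d_o+d_i))² = 0.447
δf = √((∂f/∂d_o · δd_o)² + (∂f/∂d_i · δd_i)²) = √(0.147 + 1.15) = 1.14 cm
f = 21.1 cm, so δf/f = 1.14/21.1 = 0.0539.

0.0539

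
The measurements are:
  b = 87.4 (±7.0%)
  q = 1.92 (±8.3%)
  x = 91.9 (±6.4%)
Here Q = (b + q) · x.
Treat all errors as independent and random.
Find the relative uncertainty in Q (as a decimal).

0.0938

Let u = b + q = 89.3. δu = √(δb² + δq²) = √(37.4 + 0.0254) = 6.12, so δu/u = 0.0685.
Q is then a monomial in u, x:
δQ/Q = √((δu/u)² + (1·δx/x)²) = √(0.00469 + 0.00410) = 0.0938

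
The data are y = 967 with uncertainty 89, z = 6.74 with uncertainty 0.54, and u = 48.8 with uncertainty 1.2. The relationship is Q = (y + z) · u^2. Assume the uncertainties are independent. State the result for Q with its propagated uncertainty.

(2.32 ± 0.241) × 10^6

Let w = y + z = 974. δw = √(δy² + δz²) = √(7920 + 0.292) = 89.0, so δw/w = 0.0914.
Q is then a monomial in w, u:
δQ/Q = √((δw/w)² + (2·δu/u)²) = √(0.00835 + 0.00242) = 0.104
Q = 2.32e+06, so δQ = 0.104 × 2.32e+06 = 2.41e+05.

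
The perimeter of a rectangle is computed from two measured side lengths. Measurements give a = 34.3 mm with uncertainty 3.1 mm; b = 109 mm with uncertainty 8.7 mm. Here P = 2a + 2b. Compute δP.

Sums and differences: (δP)² = Σ (cᵢ δxᵢ)².
  (2·δa)² = 38.4;  (2·δb)² = 303
δP = √(341) = 18.5 mm

18.5 mm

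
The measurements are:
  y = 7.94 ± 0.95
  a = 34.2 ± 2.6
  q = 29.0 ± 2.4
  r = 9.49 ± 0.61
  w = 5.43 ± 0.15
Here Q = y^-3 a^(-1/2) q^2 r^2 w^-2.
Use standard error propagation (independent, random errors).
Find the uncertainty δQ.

Products/powers → add relative errors in quadrature, weighted by exponent:
  (-3·δy/y)² = (-3×0.120)² = 0.129;  (−½·δa/a)² = (-0.5×0.0760)² = 0.00144;  (2·δq/q)² = (2×0.0828)² = 0.0274;  (2·δr/r)² = (2×0.0643)² = 0.0165;  (-2·δw/w)² = (-2×0.0276)² = 0.00305
δQ/Q = √(0.177) = 0.421
Q = 0.878, so δQ = 0.421 × 0.878 = 0.369.

0.369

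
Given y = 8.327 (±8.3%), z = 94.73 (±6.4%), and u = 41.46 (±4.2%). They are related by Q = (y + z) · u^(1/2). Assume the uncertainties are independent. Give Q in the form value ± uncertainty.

Let w = y + z = 103.1. δw = √(δy² + δz²) = √(0.478 + 36.8) = 6.10, so δw/w = 0.0592.
Q is then a monomial in w, u:
δQ/Q = √((δw/w)² + (½·δu/u)²) = √(0.00351 + 0.000441) = 0.0628
Q = 663.6, so δQ = 0.0628 × 663.6 = 41.7.

663.6 ± 41.7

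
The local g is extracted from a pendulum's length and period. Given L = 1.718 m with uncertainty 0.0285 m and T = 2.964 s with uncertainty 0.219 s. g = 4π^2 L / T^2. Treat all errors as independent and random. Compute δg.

1.15 m/s^2

Relative error in a monomial: (δg/g)² = Σ (nᵢ · δxᵢ/xᵢ)².
  (1·δL/L)² = (1×0.0166)² = 0.000275;  (-2·δT/T)² = (-2×0.0739)² = 0.0218
δg/g = √(0.0221) = 0.149
g = 7.720 m/s^2, so δg = 0.149 × 7.720 = 1.15 m/s^2.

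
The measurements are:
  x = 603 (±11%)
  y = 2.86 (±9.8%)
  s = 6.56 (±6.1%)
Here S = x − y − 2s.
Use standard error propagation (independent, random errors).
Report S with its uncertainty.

Sums and differences: (δS)² = Σ (cᵢ δxᵢ)².
  (δx)² = 4400;  (δy)² = 0.0786;  (2·δs)² = 0.641
δS = √(4400) = 66.3
S = 587.

587 ± 66.3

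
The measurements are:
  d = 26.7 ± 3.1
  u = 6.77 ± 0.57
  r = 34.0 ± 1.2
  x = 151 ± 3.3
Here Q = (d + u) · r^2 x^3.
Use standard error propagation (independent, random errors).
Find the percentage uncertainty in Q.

13.5%

Let w = d + u = 33.5. δw = √(δd² + δu²) = √(9.61 + 0.325) = 3.15, so δw/w = 0.0942.
Q is then a monomial in w, r, x:
δQ/Q = √((δw/w)² + (2·δr/r)² + (3·δx/x)²) = √(0.00887 + 0.00498 + 0.00430) = 0.135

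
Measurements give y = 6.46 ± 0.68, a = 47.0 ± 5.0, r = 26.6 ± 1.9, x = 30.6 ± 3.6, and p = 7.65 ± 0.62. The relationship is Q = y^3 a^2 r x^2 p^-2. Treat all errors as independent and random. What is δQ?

1.22e+08

For a monomial Q ∝ y^3, a^2, r, x^2, p^-2, fractional errors add in quadrature:
  (3·δy/y)² = (3×0.105)² = 0.0997;  (2·δa/a)² = (2×0.106)² = 0.0453;  (1·δr/r)² = (1×0.0714)² = 0.00510;  (2·δx/x)² = (2×0.118)² = 0.0554;  (-2·δp/p)² = (-2×0.0810)² = 0.0263
δQ/Q = √(0.232) = 0.481
Q = 2.53e+08, so δQ = 0.481 × 2.53e+08 = 1.22e+08.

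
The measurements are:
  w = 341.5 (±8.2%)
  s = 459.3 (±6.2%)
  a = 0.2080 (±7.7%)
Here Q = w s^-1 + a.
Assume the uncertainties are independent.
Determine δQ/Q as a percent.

8.21%

Let p = w·s^-1 = 0.7435. δp/p = √((1·δw/w)² + (-1·δs/s)²) = √(0.00672 + 0.00384) = 0.103, so δp = 0.0764.
Q = p + a: δQ = √(δp² + δa²) = √(0.00584 + 0.000257) = 0.0781
Q = 0.9515, so δQ/Q = 0.0781/0.9515 = 0.0821.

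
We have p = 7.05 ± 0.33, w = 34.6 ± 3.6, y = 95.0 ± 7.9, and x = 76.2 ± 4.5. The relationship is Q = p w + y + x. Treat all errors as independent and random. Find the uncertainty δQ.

29.3

Let h = p·w = 244. δh/h = √((1·δp/p)² + (1·δw/w)²) = √(0.00219 + 0.0108) = 0.114, so δh = 27.8.
Q = h + y + x: δQ = √(δh² + δy² + δx²) = √(775 + 62.4 + 20.2) = 29.3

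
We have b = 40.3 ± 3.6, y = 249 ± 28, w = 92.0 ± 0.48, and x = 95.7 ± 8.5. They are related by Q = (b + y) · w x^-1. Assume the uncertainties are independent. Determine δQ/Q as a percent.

13.2%

Let u = b + y = 289. δu = √(δb² + δy²) = √(13.0 + 784) = 28.2, so δu/u = 0.0976.
Q is then a monomial in u, w, x:
δQ/Q = √((δu/u)² + (1·δw/w)² + (-1·δx/x)²) = √(0.00952 + 2.72e-05 + 0.00789) = 0.132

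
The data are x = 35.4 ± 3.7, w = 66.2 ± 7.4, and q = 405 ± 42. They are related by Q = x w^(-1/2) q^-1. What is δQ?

0.00169

Each factor contributes (exponent × relative error)² to (δQ/Q)²:
  (1·δx/x)² = (1×0.105)² = 0.0109;  (−½·δw/w)² = (-0.5×0.112)² = 0.00312;  (-1·δq/q)² = (-1×0.104)² = 0.0108
δQ/Q = √(0.0248) = 0.157
Q = 0.0107, so δQ = 0.157 × 0.0107 = 0.00169.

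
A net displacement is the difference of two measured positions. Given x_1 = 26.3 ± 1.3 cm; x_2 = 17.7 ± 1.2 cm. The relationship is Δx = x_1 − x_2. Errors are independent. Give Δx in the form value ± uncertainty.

8.60 ± 1.77 cm

Absolute uncertainties add in quadrature for a linear combination:
  (δx_1)² = 1.69;  (δx_2)² = 1.44
δΔx = √(3.13) = 1.77 cm
Δx = 8.60 cm.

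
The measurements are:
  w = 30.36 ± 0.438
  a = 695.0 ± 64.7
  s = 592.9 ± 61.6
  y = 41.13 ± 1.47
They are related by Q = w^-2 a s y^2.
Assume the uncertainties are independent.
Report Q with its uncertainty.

(7.563 ± 1.21) × 10^5

Products/powers → add relative errors in quadrature, weighted by exponent:
  (-2·δw/w)² = (-2×0.0144)² = 0.000833;  (1·δa/a)² = (1×0.0931)² = 0.00867;  (1·δs/s)² = (1×0.104)² = 0.0108;  (2·δy/y)² = (2×0.0357)² = 0.00511
δQ/Q = √(0.0254) = 0.159
Q = 756300, so δQ = 0.159 × 756300 = 1.21e+05.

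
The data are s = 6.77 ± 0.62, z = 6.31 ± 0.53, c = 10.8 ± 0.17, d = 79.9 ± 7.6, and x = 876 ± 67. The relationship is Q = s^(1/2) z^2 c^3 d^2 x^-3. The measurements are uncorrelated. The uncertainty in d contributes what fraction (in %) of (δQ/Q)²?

29.8%

(δQ/Q)² = (½·δs/s)² + (2·δz/z)² + (3·δc/c)² + (2·δd/d)² + (-3·δx/x)²
  s term: (0.5×0.0916)² = 0.00210
  z term: (2×0.0840)² = 0.0282
  c term: (3×0.0157)² = 0.00223
  d term: (2×0.0951)² = 0.0362
  x term: (-3×0.0765)² = 0.0526
Total = 0.121. Share from d = 0.0362/0.121 = 0.298.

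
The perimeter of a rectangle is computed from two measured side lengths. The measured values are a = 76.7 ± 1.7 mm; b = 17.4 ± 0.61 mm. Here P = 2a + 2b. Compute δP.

3.61 mm

Sums and differences: (δP)² = Σ (cᵢ δxᵢ)².
  (2·δa)² = 11.6;  (2·δb)² = 1.49
δP = √(13.0) = 3.61 mm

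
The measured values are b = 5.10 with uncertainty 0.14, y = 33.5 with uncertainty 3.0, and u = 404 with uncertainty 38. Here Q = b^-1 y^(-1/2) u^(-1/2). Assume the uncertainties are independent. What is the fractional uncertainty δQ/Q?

0.0705

Q is a product of powers, so relative uncertainties combine in quadrature:
  (-1·δb/b)² = (-1×0.0275)² = 0.000754;  (−½·δy/y)² = (-0.5×0.0896)² = 0.00200;  (−½·δu/u)² = (-0.5×0.0941)² = 0.00221
δQ/Q = √(0.00497) = 0.0705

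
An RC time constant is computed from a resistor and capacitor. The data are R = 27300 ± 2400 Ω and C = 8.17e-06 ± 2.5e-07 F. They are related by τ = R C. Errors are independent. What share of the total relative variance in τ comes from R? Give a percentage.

(δτ/τ)² = (1·δR/R)² + (1·δC/C)²
  R term: (1×0.0879)² = 0.00773
  C term: (1×0.0306)² = 0.000936
Total = 0.00866. Share from R = 0.00773/0.00866 = 0.892.

89.2%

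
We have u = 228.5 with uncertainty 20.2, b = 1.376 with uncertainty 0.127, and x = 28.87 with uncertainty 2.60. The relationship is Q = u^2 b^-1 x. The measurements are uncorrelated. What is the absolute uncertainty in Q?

Since Q is a product/quotient, work with relative uncertainties:
  (2·δu/u)² = (2×0.0884)² = 0.0313;  (-1·δb/b)² = (-1×0.0923)² = 0.00852;  (1·δx/x)² = (1×0.0901)² = 0.00811
δQ/Q = √(0.0479) = 0.219
Q = 1.095e+06, so δQ = 0.219 × 1.095e+06 = 2.4e+05.

2.4e+05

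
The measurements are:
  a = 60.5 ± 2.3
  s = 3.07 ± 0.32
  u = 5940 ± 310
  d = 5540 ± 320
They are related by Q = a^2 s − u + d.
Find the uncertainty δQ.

1520

Let p = a^2·s = 11200. δp/p = √((2·δa/a)² + (1·δs/s)²) = √(0.00578 + 0.0109) = 0.129, so δp = 1450.
Q = p − u + d: δQ = √(δp² + δu² + δd²) = √(2.1e+06 + 96100 + 1.02e+05) = 1520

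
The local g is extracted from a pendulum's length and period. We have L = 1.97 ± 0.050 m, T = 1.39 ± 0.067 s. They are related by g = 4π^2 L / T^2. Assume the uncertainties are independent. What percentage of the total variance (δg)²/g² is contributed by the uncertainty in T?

93.5%

(δg/g)² = (1·δL/L)² + (-2·δT/T)²
  L term: (1×0.0254)² = 0.000644
  T term: (-2×0.0482)² = 0.00929
Total = 0.00994. Share from T = 0.00929/0.00994 = 0.935.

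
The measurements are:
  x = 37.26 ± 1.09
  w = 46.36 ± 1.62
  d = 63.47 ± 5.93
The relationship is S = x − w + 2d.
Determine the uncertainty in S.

S is a linear combination, so absolute uncertainties add in quadrature:
  (δx)² = 1.19;  (δw)² = 2.62;  (2·δd)² = 141
δS = √(144) = 12.0

12.0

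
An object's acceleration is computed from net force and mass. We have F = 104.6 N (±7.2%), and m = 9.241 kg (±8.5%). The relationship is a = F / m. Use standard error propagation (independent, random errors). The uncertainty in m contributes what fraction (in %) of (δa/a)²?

58.2%

(δa/a)² = (1·δF/F)² + (-1·δm/m)²
  F term: (1×0.0720)² = 0.00518
  m term: (-1×0.0850)² = 0.00723
Total = 0.0124. Share from m = 0.00723/0.0124 = 0.582.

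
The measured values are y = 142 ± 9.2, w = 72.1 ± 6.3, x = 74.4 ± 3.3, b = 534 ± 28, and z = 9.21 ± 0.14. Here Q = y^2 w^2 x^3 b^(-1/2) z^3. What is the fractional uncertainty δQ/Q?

0.260

Q is a product of powers, so relative uncertainties combine in quadrature:
  (2·δy/y)² = (2×0.0648)² = 0.0168;  (2·δw/w)² = (2×0.0874)² = 0.0305;  (3·δx/x)² = (3×0.0444)² = 0.0177;  (−½·δb/b)² = (-0.5×0.0524)² = 0.000687;  (3·δz/z)² = (3×0.0152)² = 0.00208
δQ/Q = √(0.0678) = 0.260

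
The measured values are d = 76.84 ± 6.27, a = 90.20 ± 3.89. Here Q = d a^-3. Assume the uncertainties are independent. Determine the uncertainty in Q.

Since Q is a product/quotient, work with relative uncertainties:
  (1·δd/d)² = (1×0.0816)² = 0.00666;  (-3·δa/a)² = (-3×0.0431)² = 0.0167
δQ/Q = √(0.0234) = 0.153
Q = 0.0001047, so δQ = 0.153 × 0.0001047 = 1.6e-05.

1.6e-05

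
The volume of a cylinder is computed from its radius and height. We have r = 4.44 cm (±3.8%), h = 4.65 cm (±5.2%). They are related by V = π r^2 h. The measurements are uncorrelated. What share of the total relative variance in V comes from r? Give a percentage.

(δV/V)² = (2·δr/r)² + (1·δh/h)²
  r term: (2×0.0380)² = 0.00578
  h term: (1×0.0520)² = 0.00270
Total = 0.00848. Share from r = 0.00578/0.00848 = 0.681.

68.1%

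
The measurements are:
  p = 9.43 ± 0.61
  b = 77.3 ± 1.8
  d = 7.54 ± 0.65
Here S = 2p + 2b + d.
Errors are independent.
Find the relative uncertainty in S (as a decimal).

Absolute uncertainties add in quadrature for a linear combination:
  (2·δp)² = 1.49;  (2·δb)² = 13.0;  (δd)² = 0.423
δS = √(14.9) = 3.86
S = 181, so δS/S = 3.86/181 = 0.0213.

0.0213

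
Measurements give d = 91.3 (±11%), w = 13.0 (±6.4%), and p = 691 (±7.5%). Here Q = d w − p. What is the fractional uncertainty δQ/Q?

Let h = d·w = 1190. δh/h = √((1·δd/d)² + (1·δw/w)²) = √(0.0121 + 0.00410) = 0.127, so δh = 151.
Q = h − p: δQ = √(δh² + δp²) = √(22800 + 2690) = 160
Q = 496, so δQ/Q = 160/496 = 0.322.

0.322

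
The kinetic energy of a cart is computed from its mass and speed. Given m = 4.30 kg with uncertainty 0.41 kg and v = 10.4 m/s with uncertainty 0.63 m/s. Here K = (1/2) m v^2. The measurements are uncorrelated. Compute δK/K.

Since K is a product/quotient, work with relative uncertainties:
  (1·δm/m)² = (1×0.0953)² = 0.00909;  (2·δv/v)² = (2×0.0606)² = 0.0147
δK/K = √(0.0238) = 0.154

0.154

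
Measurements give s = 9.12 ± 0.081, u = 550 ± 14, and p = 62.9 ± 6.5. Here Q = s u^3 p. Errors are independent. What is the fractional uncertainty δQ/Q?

0.129

Since Q is a product/quotient, work with relative uncertainties:
  (1·δs/s)² = (1×0.00888)² = 7.89e-05;  (3·δu/u)² = (3×0.0255)² = 0.00583;  (1·δp/p)² = (1×0.103)² = 0.0107
δQ/Q = √(0.0166) = 0.129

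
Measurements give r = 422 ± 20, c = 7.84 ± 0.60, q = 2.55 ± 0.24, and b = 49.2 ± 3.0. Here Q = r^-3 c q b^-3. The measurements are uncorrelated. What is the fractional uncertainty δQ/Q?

0.262

Relative error in a monomial: (δQ/Q)² = Σ (nᵢ · δxᵢ/xᵢ)².
  (-3·δr/r)² = (-3×0.0474)² = 0.0202;  (1·δc/c)² = (1×0.0765)² = 0.00586;  (1·δq/q)² = (1×0.0941)² = 0.00886;  (-3·δb/b)² = (-3×0.0610)² = 0.0335
δQ/Q = √(0.0684) = 0.262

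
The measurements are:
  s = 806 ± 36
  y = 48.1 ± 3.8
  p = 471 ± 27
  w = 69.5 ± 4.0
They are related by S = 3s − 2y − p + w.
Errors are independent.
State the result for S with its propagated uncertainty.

Each term contributes (cᵢ δxᵢ)² to (δS)²:
  (3·δs)² = 11700;  (2·δy)² = 57.8;  (δp)² = 729;  (δw)² = 16.0
δS = √(12500) = 112
S = 1920.

1920 ± 112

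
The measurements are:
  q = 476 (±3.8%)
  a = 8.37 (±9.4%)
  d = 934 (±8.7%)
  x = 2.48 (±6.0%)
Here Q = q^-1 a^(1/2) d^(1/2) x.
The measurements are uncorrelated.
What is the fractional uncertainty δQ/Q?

0.0956

Products/powers → add relative errors in quadrature, weighted by exponent:
  (-1·δq/q)² = (-1×0.0380)² = 0.00144;  (½·δa/a)² = (0.5×0.0940)² = 0.00221;  (½·δd/d)² = (0.5×0.0870)² = 0.00189;  (1·δx/x)² = (1×0.0600)² = 0.00360
δQ/Q = √(0.00915) = 0.0956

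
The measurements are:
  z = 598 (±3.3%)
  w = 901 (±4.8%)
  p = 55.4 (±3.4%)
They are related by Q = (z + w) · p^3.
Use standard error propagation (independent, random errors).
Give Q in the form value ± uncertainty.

(2.55 ± 0.272) × 10^8

Let u = z + w = 1500. δu = √(δz² + δw²) = √(389 + 1870) = 47.5, so δu/u = 0.0317.
Q is then a monomial in u, p:
δQ/Q = √((δu/u)² + (3·δp/p)²) = √(0.00101 + 0.0104) = 0.107
Q = 2.55e+08, so δQ = 0.107 × 2.55e+08 = 2.72e+07.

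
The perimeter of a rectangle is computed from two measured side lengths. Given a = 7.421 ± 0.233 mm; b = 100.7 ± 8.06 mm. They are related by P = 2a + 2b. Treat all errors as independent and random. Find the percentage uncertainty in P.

7.46%

Absolute uncertainties add in quadrature for a linear combination:
  (2·δa)² = 0.217;  (2·δb)² = 260
δP = √(260) = 16.1 mm
P = 216.2 mm, so δP/P = 16.1/216.2 = 0.0746.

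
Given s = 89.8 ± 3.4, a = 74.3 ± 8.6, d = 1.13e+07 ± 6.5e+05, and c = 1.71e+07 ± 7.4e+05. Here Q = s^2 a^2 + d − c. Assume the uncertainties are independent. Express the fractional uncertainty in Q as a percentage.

Let p = s^2·a^2 = 4.45e+07. δp/p = √((2·δs/s)² + (2·δa/a)²) = √(0.00573 + 0.0536) = 0.244, so δp = 1.08e+07.
Q = p + d − c: δQ = √(δp² + δd² + δc²) = √(1.18e+14 + 4.22e+11 + 5.48e+11) = 1.09e+07
Q = 3.87e+07, so δQ/Q = 1.09e+07/3.87e+07 = 0.281.

28.1%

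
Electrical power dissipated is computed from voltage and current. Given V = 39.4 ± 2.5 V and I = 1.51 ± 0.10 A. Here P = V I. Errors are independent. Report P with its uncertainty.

Each factor contributes (exponent × relative error)² to (δP/P)²:
  (1·δV/V)² = (1×0.0635)² = 0.00403;  (1·δI/I)² = (1×0.0662)² = 0.00439
δP/P = √(0.00841) = 0.0917
P = 59.5 W, so δP = 0.0917 × 59.5 = 5.46 W.

59.5 ± 5.46 W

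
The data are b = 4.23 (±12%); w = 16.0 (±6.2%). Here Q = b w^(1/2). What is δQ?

2.10

For a monomial Q ∝ b, w^(1/2), fractional errors add in quadrature:
  (1·δb/b)² = (1×0.120)² = 0.0144;  (½·δw/w)² = (0.5×0.0620)² = 0.000961
δQ/Q = √(0.0154) = 0.124
Q = 16.9, so δQ = 0.124 × 16.9 = 2.10.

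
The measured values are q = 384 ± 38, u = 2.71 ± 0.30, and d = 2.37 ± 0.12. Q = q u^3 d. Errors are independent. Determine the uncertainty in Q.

Since Q is a product/quotient, work with relative uncertainties:
  (1·δq/q)² = (1×0.0990)² = 0.00979;  (3·δu/u)² = (3×0.111)² = 0.110;  (1·δd/d)² = (1×0.0506)² = 0.00256
δQ/Q = √(0.123) = 0.350
Q = 18100, so δQ = 0.350 × 18100 = 6340.

6340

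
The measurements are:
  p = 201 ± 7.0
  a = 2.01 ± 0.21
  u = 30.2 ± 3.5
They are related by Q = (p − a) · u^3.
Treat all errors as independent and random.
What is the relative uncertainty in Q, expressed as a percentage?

Let w = p − a = 199. δw = √(δp² + δa²) = √(49.0 + 0.0441) = 7.00, so δw/w = 0.0352.
Q is then a monomial in w, u:
δQ/Q = √((δw/w)² + (3·δu/u)²) = √(0.00124 + 0.121) = 0.349

34.9%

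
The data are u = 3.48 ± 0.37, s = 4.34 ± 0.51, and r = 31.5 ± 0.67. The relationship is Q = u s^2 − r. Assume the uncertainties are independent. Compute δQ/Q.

0.497

Let p = u·s^2 = 65.5. δp/p = √((1·δu/u)² + (2·δs/s)²) = √(0.0113 + 0.0552) = 0.258, so δp = 16.9.
Q = p − r: δQ = √(δp² + δr²) = √(286 + 0.449) = 16.9
Q = 34.0, so δQ/Q = 16.9/34.0 = 0.497.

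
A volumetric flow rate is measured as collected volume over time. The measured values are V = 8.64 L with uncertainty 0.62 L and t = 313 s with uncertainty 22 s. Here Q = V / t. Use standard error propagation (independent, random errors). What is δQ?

For a monomial Q ∝ V, t^-1, fractional errors add in quadrature:
  (1·δV/V)² = (1×0.0718)² = 0.00515;  (-1·δt/t)² = (-1×0.0703)² = 0.00494
δQ/Q = √(0.0101) = 0.100
Q = 0.0276 L/s, so δQ = 0.100 × 0.0276 = 0.00277 L/s.

0.00277 L/s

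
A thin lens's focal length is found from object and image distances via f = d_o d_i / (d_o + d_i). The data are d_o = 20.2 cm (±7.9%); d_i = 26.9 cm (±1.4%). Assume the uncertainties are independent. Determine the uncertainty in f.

0.525 cm

∂f/∂d_o = (d_i/(d_o+d_i))² = 0.326;  ∂f/∂d_i = (d_o/(d_o+d_i))² = 0.184
δf = √((∂f/∂d_o · δd_o)² + (∂f/∂d_i · δd_i)²) = √(0.271 + 0.00480) = 0.525 cm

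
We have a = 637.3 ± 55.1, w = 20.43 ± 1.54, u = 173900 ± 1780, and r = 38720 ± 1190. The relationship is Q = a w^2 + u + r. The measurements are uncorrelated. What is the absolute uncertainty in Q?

Let p = a·w^2 = 266000. δp/p = √((1·δa/a)² + (2·δw/w)²) = √(0.00748 + 0.0227) = 0.174, so δp = 46200.
Q = p + u + r: δQ = √(δp² + δu² + δr²) = √(2.14e+09 + 3.17e+06 + 1.42e+06) = 46300

46300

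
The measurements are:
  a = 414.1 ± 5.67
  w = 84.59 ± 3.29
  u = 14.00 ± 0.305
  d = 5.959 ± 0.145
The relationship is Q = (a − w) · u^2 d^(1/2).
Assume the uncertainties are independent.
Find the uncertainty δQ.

Let h = a − w = 329.5. δh = √(δa² + δw²) = √(32.1 + 10.8) = 6.56, so δh/h = 0.0199.
Q is then a monomial in h, u, d:
δQ/Q = √((δh/h)² + (2·δu/u)² + (½·δd/d)²) = √(0.000396 + 0.00190 + 0.000148) = 0.0494
Q = 157700, so δQ = 0.0494 × 157700 = 7790.

7790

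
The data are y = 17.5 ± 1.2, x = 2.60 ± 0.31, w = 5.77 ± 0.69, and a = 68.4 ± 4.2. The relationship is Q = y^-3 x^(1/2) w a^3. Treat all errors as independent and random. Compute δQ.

Q is a product of powers, so relative uncertainties combine in quadrature:
  (-3·δy/y)² = (-3×0.0686)² = 0.0423;  (½·δx/x)² = (0.5×0.119)² = 0.00355;  (1·δw/w)² = (1×0.120)² = 0.0143;  (3·δa/a)² = (3×0.0614)² = 0.0339
δQ/Q = √(0.0941) = 0.307
Q = 556, so δQ = 0.307 × 556 = 170.

170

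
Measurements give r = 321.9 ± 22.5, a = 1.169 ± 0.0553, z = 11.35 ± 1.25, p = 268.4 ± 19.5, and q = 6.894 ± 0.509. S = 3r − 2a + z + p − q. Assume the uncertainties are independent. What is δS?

Each term contributes (cᵢ δxᵢ)² to (δS)²:
  (3·δr)² = 4560;  (2·δa)² = 0.0122;  (δz)² = 1.56;  (δp)² = 380;  (δq)² = 0.259
δS = √(4940) = 70.3

70.3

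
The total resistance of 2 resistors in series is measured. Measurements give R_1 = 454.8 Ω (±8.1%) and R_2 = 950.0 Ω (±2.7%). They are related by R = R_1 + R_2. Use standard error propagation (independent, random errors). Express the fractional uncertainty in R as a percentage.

Each term contributes (cᵢ δxᵢ)² to (δR)²:
  (δR_1)² = 1360;  (δR_2)² = 658
δR = √(2020) = 44.9 Ω
R = 1405 Ω, so δR/R = 44.9/1405 = 0.0320.

3.20%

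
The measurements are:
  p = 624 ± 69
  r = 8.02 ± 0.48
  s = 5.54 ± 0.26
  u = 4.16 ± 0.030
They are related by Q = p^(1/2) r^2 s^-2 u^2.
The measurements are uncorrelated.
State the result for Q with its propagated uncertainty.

906 ± 147

Since Q is a product/quotient, work with relative uncertainties:
  (½·δp/p)² = (0.5×0.111)² = 0.00306;  (2·δr/r)² = (2×0.0599)² = 0.0143;  (-2·δs/s)² = (-2×0.0469)² = 0.00881;  (2·δu/u)² = (2×0.00721)² = 0.000208
δQ/Q = √(0.0264) = 0.162
Q = 906, so δQ = 0.162 × 906 = 147.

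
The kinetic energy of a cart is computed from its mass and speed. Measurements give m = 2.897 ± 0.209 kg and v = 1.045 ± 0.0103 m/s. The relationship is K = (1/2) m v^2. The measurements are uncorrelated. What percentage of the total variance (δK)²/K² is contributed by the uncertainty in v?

6.95%

(δK/K)² = (1·δm/m)² + (2·δv/v)²
  m term: (1×0.0721)² = 0.00520
  v term: (2×0.00986)² = 0.000389
Total = 0.00559. Share from v = 0.000389/0.00559 = 0.0695.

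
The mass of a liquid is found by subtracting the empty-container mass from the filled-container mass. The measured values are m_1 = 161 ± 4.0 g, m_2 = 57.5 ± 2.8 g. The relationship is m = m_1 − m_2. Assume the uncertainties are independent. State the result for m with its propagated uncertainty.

104 ± 4.88 g

For a sum/difference, combine absolute errors in quadrature:
  (δm_1)² = 16.0;  (δm_2)² = 7.84
δm = √(23.8) = 4.88 g
m = 104 g.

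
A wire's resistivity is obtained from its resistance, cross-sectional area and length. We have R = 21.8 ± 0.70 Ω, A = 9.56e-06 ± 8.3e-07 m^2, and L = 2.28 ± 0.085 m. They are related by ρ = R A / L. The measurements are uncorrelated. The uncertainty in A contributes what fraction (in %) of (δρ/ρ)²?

(δρ/ρ)² = (1·δR/R)² + (1·δA/A)² + (-1·δL/L)²
  R term: (1×0.0321)² = 0.00103
  A term: (1×0.0868)² = 0.00754
  L term: (-1×0.0373)² = 0.00139
Total = 0.00996. Share from A = 0.00754/0.00996 = 0.757.

75.7%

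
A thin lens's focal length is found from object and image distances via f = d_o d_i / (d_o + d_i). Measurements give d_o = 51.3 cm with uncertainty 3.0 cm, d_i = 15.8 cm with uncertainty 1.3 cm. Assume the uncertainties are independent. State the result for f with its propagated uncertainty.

∂f/∂d_o = (d_i/(d_o+d_i))² = 0.0554;  ∂f/∂d_i = (d_o/(d_o+d_i))² = 0.585
δf = √((∂f/∂d_o · δd_o)² + (∂f/∂d_i · δd_i)²) = √(0.0277 + 0.577) = 0.778 cm
f = 12.1 cm.

12.1 ± 0.778 cm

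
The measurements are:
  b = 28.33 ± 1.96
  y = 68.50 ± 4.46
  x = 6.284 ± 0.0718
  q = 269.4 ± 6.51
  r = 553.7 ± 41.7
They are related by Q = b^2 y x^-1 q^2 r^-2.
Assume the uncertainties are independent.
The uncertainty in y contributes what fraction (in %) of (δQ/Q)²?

8.73%

(δQ/Q)² = (2·δb/b)² + (1·δy/y)² + (-1·δx/x)² + (2·δq/q)² + (-2·δr/r)²
  b term: (2×0.0692)² = 0.0191
  y term: (1×0.0651)² = 0.00424
  x term: (-1×0.0114)² = 0.000131
  q term: (2×0.0242)² = 0.00234
  r term: (-2×0.0753)² = 0.0227
Total = 0.0485. Share from y = 0.00424/0.0485 = 0.0873.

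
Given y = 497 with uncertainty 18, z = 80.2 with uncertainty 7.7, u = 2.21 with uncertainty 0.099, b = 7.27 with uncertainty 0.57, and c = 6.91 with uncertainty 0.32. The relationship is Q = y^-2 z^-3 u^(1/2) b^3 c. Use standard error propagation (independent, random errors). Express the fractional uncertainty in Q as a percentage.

Relative error in a monomial: (δQ/Q)² = Σ (nᵢ · δxᵢ/xᵢ)².
  (-2·δy/y)² = (-2×0.0362)² = 0.00525;  (-3·δz/z)² = (-3×0.0960)² = 0.0830;  (½·δu/u)² = (0.5×0.0448)² = 0.000502;  (3·δb/b)² = (3×0.0784)² = 0.0553;  (1·δc/c)² = (1×0.0463)² = 0.00214
δQ/Q = √(0.146) = 0.382

38.2%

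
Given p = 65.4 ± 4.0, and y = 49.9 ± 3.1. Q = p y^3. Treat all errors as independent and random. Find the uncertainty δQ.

1.59e+06

Since Q is a product/quotient, work with relative uncertainties:
  (1·δp/p)² = (1×0.0612)² = 0.00374;  (3·δy/y)² = (3×0.0621)² = 0.0347
δQ/Q = √(0.0385) = 0.196
Q = 8.13e+06, so δQ = 0.196 × 8.13e+06 = 1.59e+06.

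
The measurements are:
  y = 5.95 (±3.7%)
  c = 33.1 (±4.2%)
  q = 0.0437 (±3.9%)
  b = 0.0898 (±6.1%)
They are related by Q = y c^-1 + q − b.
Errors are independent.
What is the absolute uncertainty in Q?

Let p = y·c^-1 = 0.180. δp/p = √((1·δy/y)² + (-1·δc/c)²) = √(0.00137 + 0.00176) = 0.0560, so δp = 0.0101.
Q = p + q − b: δQ = √(δp² + δq² + δb²) = √(0.000101 + 2.9e-06 + 3e-05) = 0.0116

0.0116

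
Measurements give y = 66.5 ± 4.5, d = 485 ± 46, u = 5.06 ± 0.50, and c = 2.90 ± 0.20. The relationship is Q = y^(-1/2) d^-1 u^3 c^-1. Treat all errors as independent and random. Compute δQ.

Products/powers → add relative errors in quadrature, weighted by exponent:
  (−½·δy/y)² = (-0.5×0.0677)² = 0.00114;  (-1·δd/d)² = (-1×0.0948)² = 0.00900;  (3·δu/u)² = (3×0.0988)² = 0.0879;  (-1·δc/c)² = (-1×0.0690)² = 0.00476
δQ/Q = √(0.103) = 0.321
Q = 0.0113, so δQ = 0.321 × 0.0113 = 0.00362.

0.00362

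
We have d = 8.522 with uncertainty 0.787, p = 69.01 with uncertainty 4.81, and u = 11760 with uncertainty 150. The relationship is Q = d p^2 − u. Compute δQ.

Let w = d·p^2 = 40590. δw/w = √((1·δd/d)² + (2·δp/p)²) = √(0.00853 + 0.0194) = 0.167, so δw = 6790.
Q = w − u: δQ = √(δw² + δu²) = √(4.61e+07 + 22500) = 6790

6790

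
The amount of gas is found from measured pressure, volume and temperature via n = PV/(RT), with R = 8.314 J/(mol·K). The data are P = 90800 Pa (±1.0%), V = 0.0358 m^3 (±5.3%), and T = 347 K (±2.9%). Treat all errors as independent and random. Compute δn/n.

0.0612

Products/powers → add relative errors in quadrature, weighted by exponent:
  (1·δP/P)² = (1×0.0100)² = 0.000100;  (1·δV/V)² = (1×0.0530)² = 0.00281;  (-1·δT/T)² = (-1×0.0290)² = 0.000841
δn/n = √(0.00375) = 0.0612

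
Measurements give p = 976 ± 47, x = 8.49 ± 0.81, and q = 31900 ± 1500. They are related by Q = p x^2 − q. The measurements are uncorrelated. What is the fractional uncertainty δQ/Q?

Let w = p·x^2 = 70400. δw/w = √((1·δp/p)² + (2·δx/x)²) = √(0.00232 + 0.0364) = 0.197, so δw = 13800.
Q = w − q: δQ = √(δw² + δq²) = √(1.92e+08 + 2.25e+06) = 13900
Q = 38500, so δQ/Q = 13900/38500 = 0.362.

0.362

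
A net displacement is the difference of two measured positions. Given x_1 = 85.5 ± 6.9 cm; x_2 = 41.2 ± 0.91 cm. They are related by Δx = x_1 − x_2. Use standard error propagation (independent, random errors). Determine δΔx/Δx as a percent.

15.7%

Each term contributes (cᵢ δxᵢ)² to (δΔx)²:
  (δx_1)² = 47.6;  (δx_2)² = 0.828
δΔx = √(48.4) = 6.96 cm
Δx = 44.3 cm, so δΔx/Δx = 6.96/44.3 = 0.157.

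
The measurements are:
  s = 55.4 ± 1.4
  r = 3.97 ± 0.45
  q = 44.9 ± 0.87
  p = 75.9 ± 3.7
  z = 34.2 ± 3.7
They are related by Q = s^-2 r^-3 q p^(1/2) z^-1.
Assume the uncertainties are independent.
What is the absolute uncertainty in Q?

Relative error in a monomial: (δQ/Q)² = Σ (nᵢ · δxᵢ/xᵢ)².
  (-2·δs/s)² = (-2×0.0253)² = 0.00255;  (-3·δr/r)² = (-3×0.113)² = 0.116;  (1·δq/q)² = (1×0.0194)² = 0.000375;  (½·δp/p)² = (0.5×0.0487)² = 0.000594;  (-1·δz/z)² = (-1×0.108)² = 0.0117
δQ/Q = √(0.131) = 0.362
Q = 5.96e-05, so δQ = 0.362 × 5.96e-05 = 2.15e-05.

2.15e-05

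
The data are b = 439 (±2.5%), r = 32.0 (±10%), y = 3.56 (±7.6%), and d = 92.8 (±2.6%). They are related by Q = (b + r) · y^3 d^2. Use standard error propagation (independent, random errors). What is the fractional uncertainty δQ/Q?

0.235

Let u = b + r = 471. δu = √(δb² + δr²) = √(120 + 10.2) = 11.4, so δu/u = 0.0243.
Q is then a monomial in u, y, d:
δQ/Q = √((δu/u)² + (3·δy/y)² + (2·δd/d)²) = √(0.000589 + 0.0520 + 0.00270) = 0.235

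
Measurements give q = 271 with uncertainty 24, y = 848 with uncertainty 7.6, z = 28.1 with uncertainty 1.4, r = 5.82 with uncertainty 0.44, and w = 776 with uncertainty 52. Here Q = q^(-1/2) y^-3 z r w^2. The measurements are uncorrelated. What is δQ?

0.00167

Since Q is a product/quotient, work with relative uncertainties:
  (−½·δq/q)² = (-0.5×0.0886)² = 0.00196;  (-3·δy/y)² = (-3×0.00896)² = 0.000723;  (1·δz/z)² = (1×0.0498)² = 0.00248;  (1·δr/r)² = (1×0.0756)² = 0.00572;  (2·δw/w)² = (2×0.0670)² = 0.0180
δQ/Q = √(0.0288) = 0.170
Q = 0.00981, so δQ = 0.170 × 0.00981 = 0.00167.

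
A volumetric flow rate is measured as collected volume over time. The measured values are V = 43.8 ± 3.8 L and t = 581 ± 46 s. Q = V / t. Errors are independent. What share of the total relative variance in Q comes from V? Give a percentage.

54.6%

(δQ/Q)² = (1·δV/V)² + (-1·δt/t)²
  V term: (1×0.0868)² = 0.00753
  t term: (-1×0.0792)² = 0.00627
Total = 0.0138. Share from V = 0.00753/0.0138 = 0.546.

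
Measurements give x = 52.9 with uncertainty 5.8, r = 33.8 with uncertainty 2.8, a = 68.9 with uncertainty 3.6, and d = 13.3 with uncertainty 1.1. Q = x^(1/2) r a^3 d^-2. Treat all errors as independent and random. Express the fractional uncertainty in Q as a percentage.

24.9%

Q is a product of powers, so relative uncertainties combine in quadrature:
  (½·δx/x)² = (0.5×0.110)² = 0.00301;  (1·δr/r)² = (1×0.0828)² = 0.00686;  (3·δa/a)² = (3×0.0522)² = 0.0246;  (-2·δd/d)² = (-2×0.0827)² = 0.0274
δQ/Q = √(0.0618) = 0.249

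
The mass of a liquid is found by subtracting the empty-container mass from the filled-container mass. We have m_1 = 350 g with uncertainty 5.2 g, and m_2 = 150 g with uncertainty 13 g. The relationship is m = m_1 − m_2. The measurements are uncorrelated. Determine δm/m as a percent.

Absolute uncertainties add in quadrature for a linear combination:
  (δm_1)² = 27.0;  (δm_2)² = 169
δm = √(196) = 14.0 g
m = 200 g, so δm/m = 14.0/200 = 0.0700.

7.00%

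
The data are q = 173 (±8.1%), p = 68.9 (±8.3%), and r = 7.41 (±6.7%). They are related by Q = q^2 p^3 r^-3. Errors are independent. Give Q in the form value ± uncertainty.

Since Q is a product/quotient, work with relative uncertainties:
  (2·δq/q)² = (2×0.0810)² = 0.0262;  (3·δp/p)² = (3×0.0830)² = 0.0620;  (-3·δr/r)² = (-3×0.0670)² = 0.0404
δQ/Q = √(0.129) = 0.359
Q = 2.41e+07, so δQ = 0.359 × 2.41e+07 = 8.63e+06.

(2.41 ± 0.863) × 10^7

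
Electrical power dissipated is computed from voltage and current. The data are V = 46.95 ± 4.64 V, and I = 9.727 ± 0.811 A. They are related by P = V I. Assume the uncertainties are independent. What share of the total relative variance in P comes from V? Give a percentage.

(δP/P)² = (1·δV/V)² + (1·δI/I)²
  V term: (1×0.0988)² = 0.00977
  I term: (1×0.0834)² = 0.00695
Total = 0.0167. Share from V = 0.00977/0.0167 = 0.584.

58.4%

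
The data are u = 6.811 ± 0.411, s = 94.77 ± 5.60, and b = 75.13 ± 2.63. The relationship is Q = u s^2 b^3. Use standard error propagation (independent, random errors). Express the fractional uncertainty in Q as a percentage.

16.9%

Each factor contributes (exponent × relative error)² to (δQ/Q)²:
  (1·δu/u)² = (1×0.0603)² = 0.00364;  (2·δs/s)² = (2×0.0591)² = 0.0140;  (3·δb/b)² = (3×0.0350)² = 0.0110
δQ/Q = √(0.0286) = 0.169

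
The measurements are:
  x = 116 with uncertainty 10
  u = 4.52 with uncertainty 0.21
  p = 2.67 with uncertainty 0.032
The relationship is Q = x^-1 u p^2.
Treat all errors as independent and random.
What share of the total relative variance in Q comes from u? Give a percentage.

(δQ/Q)² = (-1·δx/x)² + (1·δu/u)² + (2·δp/p)²
  x term: (-1×0.0862)² = 0.00743
  u term: (1×0.0465)² = 0.00216
  p term: (2×0.0120)² = 0.000575
Total = 0.0102. Share from u = 0.00216/0.0102 = 0.212.

21.2%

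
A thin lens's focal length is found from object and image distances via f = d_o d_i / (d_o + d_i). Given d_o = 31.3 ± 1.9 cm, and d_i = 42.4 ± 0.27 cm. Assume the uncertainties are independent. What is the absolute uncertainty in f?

0.631 cm

∂f/∂d_o = (d_i/(d_o+d_i))² = 0.331;  ∂f/∂d_i = (d_o/(d_o+d_i))² = 0.180
δf = √((∂f/∂d_o · δd_o)² + (∂f/∂d_i · δd_i)²) = √(0.395 + 0.00237) = 0.631 cm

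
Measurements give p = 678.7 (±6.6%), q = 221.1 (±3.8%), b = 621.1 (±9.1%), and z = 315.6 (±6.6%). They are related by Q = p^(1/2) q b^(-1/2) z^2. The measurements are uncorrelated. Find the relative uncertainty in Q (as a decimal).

0.148

Products/powers → add relative errors in quadrature, weighted by exponent:
  (½·δp/p)² = (0.5×0.0660)² = 0.00109;  (1·δq/q)² = (1×0.0380)² = 0.00144;  (−½·δb/b)² = (-0.5×0.0910)² = 0.00207;  (2·δz/z)² = (2×0.0660)² = 0.0174
δQ/Q = √(0.0220) = 0.148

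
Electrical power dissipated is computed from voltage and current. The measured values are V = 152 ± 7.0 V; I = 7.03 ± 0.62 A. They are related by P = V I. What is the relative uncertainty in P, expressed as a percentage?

9.95%

Products/powers → add relative errors in quadrature, weighted by exponent:
  (1·δV/V)² = (1×0.0461)² = 0.00212;  (1·δI/I)² = (1×0.0882)² = 0.00778
δP/P = √(0.00990) = 0.0995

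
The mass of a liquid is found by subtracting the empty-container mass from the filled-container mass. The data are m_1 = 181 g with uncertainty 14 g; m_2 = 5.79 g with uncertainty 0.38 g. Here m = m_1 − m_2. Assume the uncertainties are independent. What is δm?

14.0 g

Absolute uncertainties add in quadrature for a linear combination:
  (δm_1)² = 196;  (δm_2)² = 0.144
δm = √(196) = 14.0 g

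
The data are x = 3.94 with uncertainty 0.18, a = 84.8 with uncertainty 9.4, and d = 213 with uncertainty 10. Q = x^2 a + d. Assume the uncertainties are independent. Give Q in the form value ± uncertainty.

Let p = x^2·a = 1320. δp/p = √((2·δx/x)² + (1·δa/a)²) = √(0.00835 + 0.0123) = 0.144, so δp = 189.
Q = p + d: δQ = √(δp² + δd²) = √(35800 + 100) = 189
Q = 1530.

1530 ± 189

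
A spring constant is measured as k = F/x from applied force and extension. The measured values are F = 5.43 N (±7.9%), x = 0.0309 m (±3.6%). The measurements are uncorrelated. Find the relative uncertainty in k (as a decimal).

0.0868

Products/powers → add relative errors in quadrature, weighted by exponent:
  (1·δF/F)² = (1×0.0790)² = 0.00624;  (-1·δx/x)² = (-1×0.0360)² = 0.00130
δk/k = √(0.00754) = 0.0868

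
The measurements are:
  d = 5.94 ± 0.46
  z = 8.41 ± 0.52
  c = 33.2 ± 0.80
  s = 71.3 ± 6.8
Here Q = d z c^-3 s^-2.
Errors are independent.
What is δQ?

Relative error in a monomial: (δQ/Q)² = Σ (nᵢ · δxᵢ/xᵢ)².
  (1·δd/d)² = (1×0.0774)² = 0.00600;  (1·δz/z)² = (1×0.0618)² = 0.00382;  (-3·δc/c)² = (-3×0.0241)² = 0.00523;  (-2·δs/s)² = (-2×0.0954)² = 0.0364
δQ/Q = √(0.0514) = 0.227
Q = 2.69e-07, so δQ = 0.227 × 2.69e-07 = 6.09e-08.

6.09e-08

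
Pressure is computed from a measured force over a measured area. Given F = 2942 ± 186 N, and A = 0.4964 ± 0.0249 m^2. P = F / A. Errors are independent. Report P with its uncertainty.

Products/powers → add relative errors in quadrature, weighted by exponent:
  (1·δF/F)² = (1×0.0632)² = 0.00400;  (-1·δA/A)² = (-1×0.0502)² = 0.00252
δP/P = √(0.00651) = 0.0807
P = 5927 Pa, so δP = 0.0807 × 5927 = 478 Pa.

5927 ± 478 Pa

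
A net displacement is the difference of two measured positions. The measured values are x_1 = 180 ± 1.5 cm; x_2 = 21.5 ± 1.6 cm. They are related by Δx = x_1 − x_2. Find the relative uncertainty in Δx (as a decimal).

0.0138

Absolute uncertainties add in quadrature for a linear combination:
  (δx_1)² = 2.25;  (δx_2)² = 2.56
δΔx = √(4.81) = 2.19 cm
Δx = 158 cm, so δΔx/Δx = 2.19/158 = 0.0138.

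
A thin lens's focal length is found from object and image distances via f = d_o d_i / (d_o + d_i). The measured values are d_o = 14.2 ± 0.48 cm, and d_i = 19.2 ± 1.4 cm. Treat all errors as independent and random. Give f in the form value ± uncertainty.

∂f/∂d_o = (d_i/(d_o+d_i))² = 0.330;  ∂f/∂d_i = (d_o/(d_o+d_i))² = 0.181
δf = √((∂f/∂d_o · δd_o)² + (∂f/∂d_i · δd_i)²) = √(0.0252 + 0.0640) = 0.299 cm
f = 8.16 cm.

8.16 ± 0.299 cm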